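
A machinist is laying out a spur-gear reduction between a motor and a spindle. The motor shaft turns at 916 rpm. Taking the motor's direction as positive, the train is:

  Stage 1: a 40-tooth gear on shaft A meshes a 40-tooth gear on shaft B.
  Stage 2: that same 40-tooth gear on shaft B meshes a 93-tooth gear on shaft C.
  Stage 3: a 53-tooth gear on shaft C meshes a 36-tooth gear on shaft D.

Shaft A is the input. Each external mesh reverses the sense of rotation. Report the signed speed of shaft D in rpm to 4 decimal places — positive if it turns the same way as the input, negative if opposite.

Stage 1 [40T→40T]: ω = 916.0000×40/40 = 916.0000 rpm, dir flips to −; running = −916.0000
Stage 2 [40T→93T]: ω = 916.0000×40/93 = 393.9785 rpm, dir flips to +; running = +393.9785
Stage 3 [53T→36T]: ω = 393.9785×53/36 = 580.0239 rpm, dir flips to −; running = −580.0239

-580.0239 rpm (opposite to input, |ω| = 580.0239 rpm)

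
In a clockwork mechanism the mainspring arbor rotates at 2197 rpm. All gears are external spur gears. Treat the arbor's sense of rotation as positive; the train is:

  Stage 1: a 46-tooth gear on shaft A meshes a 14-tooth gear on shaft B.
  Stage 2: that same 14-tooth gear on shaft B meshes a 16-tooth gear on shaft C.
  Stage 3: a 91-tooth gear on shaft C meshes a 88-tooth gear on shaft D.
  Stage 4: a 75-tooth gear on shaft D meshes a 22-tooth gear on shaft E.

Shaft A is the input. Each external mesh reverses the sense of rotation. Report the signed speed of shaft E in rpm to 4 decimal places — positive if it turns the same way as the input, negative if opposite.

+22267.1794 rpm (same as input, |ω| = 22267.1794 rpm)

Stage 1 [46T→14T]: ω = 2197.0000×46/14 = 7218.7143 rpm, dir flips to −; running = −7218.7143
Stage 2 [14T→16T]: ω = 7218.7143×14/16 = 6316.3750 rpm, dir flips to +; running = +6316.3750
Stage 3 [91T→88T]: ω = 6316.3750×91/88 = 6531.7060 rpm, dir flips to −; running = −6531.7060
Stage 4 [75T→22T]: ω = 6531.7060×75/22 = 22267.1794 rpm, dir flips to +; running = +22267.1794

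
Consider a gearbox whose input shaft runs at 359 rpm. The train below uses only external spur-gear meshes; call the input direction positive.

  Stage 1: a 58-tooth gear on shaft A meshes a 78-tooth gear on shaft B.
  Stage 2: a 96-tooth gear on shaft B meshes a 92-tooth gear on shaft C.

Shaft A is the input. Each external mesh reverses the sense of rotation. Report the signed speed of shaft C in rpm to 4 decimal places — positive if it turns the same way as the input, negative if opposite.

+278.5552 rpm (same as input, |ω| = 278.5552 rpm)

Stage 1 [58T→78T]: ω = 359.0000×58/78 = 266.9487 rpm, dir flips to −; running = −266.9487
Stage 2 [96T→92T]: ω = 266.9487×96/92 = 278.5552 rpm, dir flips to +; running = +278.5552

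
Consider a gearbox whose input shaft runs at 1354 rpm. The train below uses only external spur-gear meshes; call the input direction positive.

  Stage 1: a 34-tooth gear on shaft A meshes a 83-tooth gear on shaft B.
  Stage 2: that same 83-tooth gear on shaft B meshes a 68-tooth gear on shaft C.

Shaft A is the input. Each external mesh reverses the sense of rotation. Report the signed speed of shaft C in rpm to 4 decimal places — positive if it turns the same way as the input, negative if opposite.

Stage 1 [34T→83T]: ω = 1354.0000×34/83 = 554.6506 rpm, dir flips to −; running = −554.6506
Stage 2 [83T→68T]: ω = 554.6506×83/68 = 677.0000 rpm, dir flips to +; running = +677.0000

+677.0000 rpm (same as input, |ω| = 677.0000 rpm)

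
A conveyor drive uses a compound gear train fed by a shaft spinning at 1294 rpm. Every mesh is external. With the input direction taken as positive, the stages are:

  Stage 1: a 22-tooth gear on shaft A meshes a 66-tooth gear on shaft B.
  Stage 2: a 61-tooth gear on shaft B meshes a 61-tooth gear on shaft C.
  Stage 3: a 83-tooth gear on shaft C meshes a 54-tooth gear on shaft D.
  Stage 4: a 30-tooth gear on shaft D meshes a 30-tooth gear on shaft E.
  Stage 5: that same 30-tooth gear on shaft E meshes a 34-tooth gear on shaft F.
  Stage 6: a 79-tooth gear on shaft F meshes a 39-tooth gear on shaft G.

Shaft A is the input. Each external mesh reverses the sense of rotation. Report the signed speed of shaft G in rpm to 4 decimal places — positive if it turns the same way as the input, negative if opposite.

+1184.9559 rpm (same as input, |ω| = 1184.9559 rpm)

Stage 1 [22T→66T]: ω = 1294.0000×22/66 = 431.3333 rpm, dir flips to −; running = −431.3333
Stage 2 [61T→61T]: ω = 431.3333×61/61 = 431.3333 rpm, dir flips to +; running = +431.3333
Stage 3 [83T→54T]: ω = 431.3333×83/54 = 662.9753 rpm, dir flips to −; running = −662.9753
Stage 4 [30T→30T]: ω = 662.9753×30/30 = 662.9753 rpm, dir flips to +; running = +662.9753
Stage 5 [30T→34T]: ω = 662.9753×30/34 = 584.9782 rpm, dir flips to −; running = −584.9782
Stage 6 [79T→39T]: ω = 584.9782×79/39 = 1184.9559 rpm, dir flips to +; running = +1184.9559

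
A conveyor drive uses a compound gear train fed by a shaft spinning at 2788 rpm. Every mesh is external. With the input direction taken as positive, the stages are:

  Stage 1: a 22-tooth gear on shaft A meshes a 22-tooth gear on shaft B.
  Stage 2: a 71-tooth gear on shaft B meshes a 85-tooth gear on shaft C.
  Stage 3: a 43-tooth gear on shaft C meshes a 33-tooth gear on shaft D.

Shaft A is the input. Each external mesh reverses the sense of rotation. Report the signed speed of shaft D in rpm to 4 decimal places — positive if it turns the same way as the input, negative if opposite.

-3034.4970 rpm (opposite to input, |ω| = 3034.4970 rpm)

Stage 1 [22T→22T]: ω = 2788.0000×22/22 = 2788.0000 rpm, dir flips to −; running = −2788.0000
Stage 2 [71T→85T]: ω = 2788.0000×71/85 = 2328.8000 rpm, dir flips to +; running = +2328.8000
Stage 3 [43T→33T]: ω = 2328.8000×43/33 = 3034.4970 rpm, dir flips to −; running = −3034.4970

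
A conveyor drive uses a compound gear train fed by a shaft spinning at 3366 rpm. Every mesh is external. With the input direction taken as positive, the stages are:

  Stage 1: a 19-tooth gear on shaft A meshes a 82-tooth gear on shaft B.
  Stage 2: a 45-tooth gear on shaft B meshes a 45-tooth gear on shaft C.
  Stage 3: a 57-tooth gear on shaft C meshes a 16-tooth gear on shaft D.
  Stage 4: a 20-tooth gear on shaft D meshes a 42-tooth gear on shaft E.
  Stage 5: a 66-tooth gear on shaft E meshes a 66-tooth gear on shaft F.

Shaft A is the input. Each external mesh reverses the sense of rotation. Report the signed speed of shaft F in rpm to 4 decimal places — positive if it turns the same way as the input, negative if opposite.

Stage 1 [19T→82T]: ω = 3366.0000×19/82 = 779.9268 rpm, dir flips to −; running = −779.9268
Stage 2 [45T→45T]: ω = 779.9268×45/45 = 779.9268 rpm, dir flips to +; running = +779.9268
Stage 3 [57T→16T]: ω = 779.9268×57/16 = 2778.4893 rpm, dir flips to −; running = −2778.4893
Stage 4 [20T→42T]: ω = 2778.4893×20/42 = 1323.0902 rpm, dir flips to +; running = +1323.0902
Stage 5 [66T→66T]: ω = 1323.0902×66/66 = 1323.0902 rpm, dir flips to −; running = −1323.0902

-1323.0902 rpm (opposite to input, |ω| = 1323.0902 rpm)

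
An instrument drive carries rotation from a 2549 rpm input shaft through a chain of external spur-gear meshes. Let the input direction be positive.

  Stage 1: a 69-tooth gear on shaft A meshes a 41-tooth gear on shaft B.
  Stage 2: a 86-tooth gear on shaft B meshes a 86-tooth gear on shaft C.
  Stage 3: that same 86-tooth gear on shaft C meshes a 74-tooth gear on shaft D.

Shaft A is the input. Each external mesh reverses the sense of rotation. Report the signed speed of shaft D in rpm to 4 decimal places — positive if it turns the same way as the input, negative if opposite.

-4985.4206 rpm (opposite to input, |ω| = 4985.4206 rpm)

Stage 1 [69T→41T]: ω = 2549.0000×69/41 = 4289.7805 rpm, dir flips to −; running = −4289.7805
Stage 2 [86T→86T]: ω = 4289.7805×86/86 = 4289.7805 rpm, dir flips to +; running = +4289.7805
Stage 3 [86T→74T]: ω = 4289.7805×86/74 = 4985.4206 rpm, dir flips to −; running = −4985.4206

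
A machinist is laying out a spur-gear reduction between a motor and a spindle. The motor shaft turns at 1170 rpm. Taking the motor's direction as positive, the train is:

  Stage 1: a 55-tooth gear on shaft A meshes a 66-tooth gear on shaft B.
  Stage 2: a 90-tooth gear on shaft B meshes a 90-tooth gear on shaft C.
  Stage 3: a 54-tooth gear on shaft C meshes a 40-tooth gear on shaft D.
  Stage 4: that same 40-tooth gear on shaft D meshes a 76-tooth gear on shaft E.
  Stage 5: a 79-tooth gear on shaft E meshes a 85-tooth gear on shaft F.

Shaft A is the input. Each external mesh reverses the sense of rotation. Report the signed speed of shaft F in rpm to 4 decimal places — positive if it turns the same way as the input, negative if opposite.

Stage 1 [55T→66T]: ω = 1170.0000×55/66 = 975.0000 rpm, dir flips to −; running = −975.0000
Stage 2 [90T→90T]: ω = 975.0000×90/90 = 975.0000 rpm, dir flips to +; running = +975.0000
Stage 3 [54T→40T]: ω = 975.0000×54/40 = 1316.2500 rpm, dir flips to −; running = −1316.2500
Stage 4 [40T→76T]: ω = 1316.2500×40/76 = 692.7632 rpm, dir flips to +; running = +692.7632
Stage 5 [79T→85T]: ω = 692.7632×79/85 = 643.8622 rpm, dir flips to −; running = −643.8622

-643.8622 rpm (opposite to input, |ω| = 643.8622 rpm)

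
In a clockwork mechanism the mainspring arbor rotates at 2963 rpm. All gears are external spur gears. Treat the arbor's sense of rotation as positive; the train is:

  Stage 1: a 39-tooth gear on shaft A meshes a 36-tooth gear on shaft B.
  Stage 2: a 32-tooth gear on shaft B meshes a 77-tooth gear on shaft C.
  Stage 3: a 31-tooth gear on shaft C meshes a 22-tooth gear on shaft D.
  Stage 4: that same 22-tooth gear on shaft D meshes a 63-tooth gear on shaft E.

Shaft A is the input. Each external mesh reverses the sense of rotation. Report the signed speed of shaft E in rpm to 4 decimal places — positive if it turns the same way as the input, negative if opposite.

Stage 1 [39T→36T]: ω = 2963.0000×39/36 = 3209.9167 rpm, dir flips to −; running = −3209.9167
Stage 2 [32T→77T]: ω = 3209.9167×32/77 = 1333.9913 rpm, dir flips to +; running = +1333.9913
Stage 3 [31T→22T]: ω = 1333.9913×31/22 = 1879.7151 rpm, dir flips to −; running = −1879.7151
Stage 4 [22T→63T]: ω = 1879.7151×22/63 = 656.4084 rpm, dir flips to +; running = +656.4084

+656.4084 rpm (same as input, |ω| = 656.4084 rpm)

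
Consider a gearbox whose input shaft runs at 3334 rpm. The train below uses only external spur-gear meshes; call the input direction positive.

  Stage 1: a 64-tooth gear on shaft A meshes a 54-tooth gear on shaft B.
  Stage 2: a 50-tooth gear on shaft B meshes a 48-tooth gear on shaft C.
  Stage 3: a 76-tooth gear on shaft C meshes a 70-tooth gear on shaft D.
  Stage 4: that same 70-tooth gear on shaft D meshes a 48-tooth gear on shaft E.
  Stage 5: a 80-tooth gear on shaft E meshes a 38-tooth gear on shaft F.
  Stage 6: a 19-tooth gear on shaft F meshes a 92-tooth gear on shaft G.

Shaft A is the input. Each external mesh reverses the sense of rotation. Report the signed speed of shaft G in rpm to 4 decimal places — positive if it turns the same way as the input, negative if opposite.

Stage 1 [64T→54T]: ω = 3334.0000×64/54 = 3951.4074 rpm, dir flips to −; running = −3951.4074
Stage 2 [50T→48T]: ω = 3951.4074×50/48 = 4116.0494 rpm, dir flips to +; running = +4116.0494
Stage 3 [76T→70T]: ω = 4116.0494×76/70 = 4468.8536 rpm, dir flips to −; running = −4468.8536
Stage 4 [70T→48T]: ω = 4468.8536×70/48 = 6517.0782 rpm, dir flips to +; running = +6517.0782
Stage 5 [80T→38T]: ω = 6517.0782×80/38 = 13720.1646 rpm, dir flips to −; running = −13720.1646
Stage 6 [19T→92T]: ω = 13720.1646×19/92 = 2833.5123 rpm, dir flips to +; running = +2833.5123

+2833.5123 rpm (same as input, |ω| = 2833.5123 rpm)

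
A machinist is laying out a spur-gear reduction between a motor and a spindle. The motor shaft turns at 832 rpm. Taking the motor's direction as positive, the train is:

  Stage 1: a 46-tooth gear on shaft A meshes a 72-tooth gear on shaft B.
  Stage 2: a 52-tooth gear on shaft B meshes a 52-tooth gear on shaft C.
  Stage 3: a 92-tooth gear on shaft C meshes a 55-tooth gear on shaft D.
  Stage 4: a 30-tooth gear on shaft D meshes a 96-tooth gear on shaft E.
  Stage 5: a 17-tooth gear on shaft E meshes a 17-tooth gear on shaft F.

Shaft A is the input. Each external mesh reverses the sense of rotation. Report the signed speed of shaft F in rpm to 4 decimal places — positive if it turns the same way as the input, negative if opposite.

Stage 1 [46T→72T]: ω = 832.0000×46/72 = 531.5556 rpm, dir flips to −; running = −531.5556
Stage 2 [52T→52T]: ω = 531.5556×52/52 = 531.5556 rpm, dir flips to +; running = +531.5556
Stage 3 [92T→55T]: ω = 531.5556×92/55 = 889.1475 rpm, dir flips to −; running = −889.1475
Stage 4 [30T→96T]: ω = 889.1475×30/96 = 277.8586 rpm, dir flips to +; running = +277.8586
Stage 5 [17T→17T]: ω = 277.8586×17/17 = 277.8586 rpm, dir flips to −; running = −277.8586

-277.8586 rpm (opposite to input, |ω| = 277.8586 rpm)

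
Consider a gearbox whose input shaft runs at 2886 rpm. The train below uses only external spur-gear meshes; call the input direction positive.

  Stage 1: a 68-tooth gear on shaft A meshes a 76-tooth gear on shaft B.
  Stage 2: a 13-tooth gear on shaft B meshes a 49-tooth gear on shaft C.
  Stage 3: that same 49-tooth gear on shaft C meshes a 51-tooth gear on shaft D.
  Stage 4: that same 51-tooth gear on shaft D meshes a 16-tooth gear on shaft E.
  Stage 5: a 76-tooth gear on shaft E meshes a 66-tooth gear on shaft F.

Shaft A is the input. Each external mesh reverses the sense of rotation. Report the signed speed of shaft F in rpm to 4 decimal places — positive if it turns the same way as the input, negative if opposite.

Stage 1 [68T→76T]: ω = 2886.0000×68/76 = 2582.2105 rpm, dir flips to −; running = −2582.2105
Stage 2 [13T→49T]: ω = 2582.2105×13/49 = 685.0763 rpm, dir flips to +; running = +685.0763
Stage 3 [49T→51T]: ω = 685.0763×49/51 = 658.2105 rpm, dir flips to −; running = −658.2105
Stage 4 [51T→16T]: ω = 658.2105×51/16 = 2098.0461 rpm, dir flips to +; running = +2098.0461
Stage 5 [76T→66T]: ω = 2098.0461×76/66 = 2415.9318 rpm, dir flips to −; running = −2415.9318

-2415.9318 rpm (opposite to input, |ω| = 2415.9318 rpm)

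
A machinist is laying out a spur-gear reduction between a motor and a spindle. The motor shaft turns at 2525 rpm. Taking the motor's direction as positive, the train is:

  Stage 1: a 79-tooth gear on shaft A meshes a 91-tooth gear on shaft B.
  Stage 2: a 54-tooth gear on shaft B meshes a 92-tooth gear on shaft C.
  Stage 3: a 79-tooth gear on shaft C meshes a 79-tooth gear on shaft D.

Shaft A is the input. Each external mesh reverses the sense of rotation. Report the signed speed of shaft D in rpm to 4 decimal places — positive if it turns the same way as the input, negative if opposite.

Stage 1 [79T→91T]: ω = 2525.0000×79/91 = 2192.0330 rpm, dir flips to −; running = −2192.0330
Stage 2 [54T→92T]: ω = 2192.0330×54/92 = 1286.6280 rpm, dir flips to +; running = +1286.6280
Stage 3 [79T→79T]: ω = 1286.6280×79/79 = 1286.6280 rpm, dir flips to −; running = −1286.6280

-1286.6280 rpm (opposite to input, |ω| = 1286.6280 rpm)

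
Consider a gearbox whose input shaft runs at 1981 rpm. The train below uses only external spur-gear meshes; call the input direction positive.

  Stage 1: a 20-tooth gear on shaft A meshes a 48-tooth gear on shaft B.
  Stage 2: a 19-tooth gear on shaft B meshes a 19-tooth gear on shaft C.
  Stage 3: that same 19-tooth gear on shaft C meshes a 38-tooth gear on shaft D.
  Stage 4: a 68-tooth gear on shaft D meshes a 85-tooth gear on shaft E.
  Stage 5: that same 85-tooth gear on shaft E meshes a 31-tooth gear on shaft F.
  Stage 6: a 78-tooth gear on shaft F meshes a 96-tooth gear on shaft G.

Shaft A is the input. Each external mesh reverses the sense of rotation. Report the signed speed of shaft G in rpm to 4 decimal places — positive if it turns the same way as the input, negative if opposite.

Stage 1 [20T→48T]: ω = 1981.0000×20/48 = 825.4167 rpm, dir flips to −; running = −825.4167
Stage 2 [19T→19T]: ω = 825.4167×19/19 = 825.4167 rpm, dir flips to +; running = +825.4167
Stage 3 [19T→38T]: ω = 825.4167×19/38 = 412.7083 rpm, dir flips to −; running = −412.7083
Stage 4 [68T→85T]: ω = 412.7083×68/85 = 330.1667 rpm, dir flips to +; running = +330.1667
Stage 5 [85T→31T]: ω = 330.1667×85/31 = 905.2957 rpm, dir flips to −; running = −905.2957
Stage 6 [78T→96T]: ω = 905.2957×78/96 = 735.5528 rpm, dir flips to +; running = +735.5528

+735.5528 rpm (same as input, |ω| = 735.5528 rpm)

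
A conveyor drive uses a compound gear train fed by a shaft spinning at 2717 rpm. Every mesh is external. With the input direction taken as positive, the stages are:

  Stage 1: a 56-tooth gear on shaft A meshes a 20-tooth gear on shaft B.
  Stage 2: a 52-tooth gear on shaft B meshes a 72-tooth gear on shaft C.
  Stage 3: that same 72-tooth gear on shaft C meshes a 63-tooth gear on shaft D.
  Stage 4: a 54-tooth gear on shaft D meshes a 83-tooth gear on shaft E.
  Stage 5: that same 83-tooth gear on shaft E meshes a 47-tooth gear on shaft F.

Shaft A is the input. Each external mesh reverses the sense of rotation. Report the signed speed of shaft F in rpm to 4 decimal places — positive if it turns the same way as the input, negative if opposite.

Stage 1 [56T→20T]: ω = 2717.0000×56/20 = 7607.6000 rpm, dir flips to −; running = −7607.6000
Stage 2 [52T→72T]: ω = 7607.6000×52/72 = 5494.3778 rpm, dir flips to +; running = +5494.3778
Stage 3 [72T→63T]: ω = 5494.3778×72/63 = 6279.2889 rpm, dir flips to −; running = −6279.2889
Stage 4 [54T→83T]: ω = 6279.2889×54/83 = 4085.3205 rpm, dir flips to +; running = +4085.3205
Stage 5 [83T→47T]: ω = 4085.3205×83/47 = 7214.5021 rpm, dir flips to −; running = −7214.5021

-7214.5021 rpm (opposite to input, |ω| = 7214.5021 rpm)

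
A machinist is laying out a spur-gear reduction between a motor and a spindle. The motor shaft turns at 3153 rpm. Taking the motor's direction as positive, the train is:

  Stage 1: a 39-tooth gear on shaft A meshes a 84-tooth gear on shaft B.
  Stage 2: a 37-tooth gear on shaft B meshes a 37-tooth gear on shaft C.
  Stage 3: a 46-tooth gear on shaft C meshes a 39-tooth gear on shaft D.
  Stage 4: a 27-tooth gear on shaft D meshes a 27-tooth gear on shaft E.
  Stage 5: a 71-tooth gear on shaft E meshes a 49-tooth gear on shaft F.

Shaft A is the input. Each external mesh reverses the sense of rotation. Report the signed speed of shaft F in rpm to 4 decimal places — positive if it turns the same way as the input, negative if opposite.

-2501.8703 rpm (opposite to input, |ω| = 2501.8703 rpm)

Stage 1 [39T→84T]: ω = 3153.0000×39/84 = 1463.8929 rpm, dir flips to −; running = −1463.8929
Stage 2 [37T→37T]: ω = 1463.8929×37/37 = 1463.8929 rpm, dir flips to +; running = +1463.8929
Stage 3 [46T→39T]: ω = 1463.8929×46/39 = 1726.6429 rpm, dir flips to −; running = −1726.6429
Stage 4 [27T→27T]: ω = 1726.6429×27/27 = 1726.6429 rpm, dir flips to +; running = +1726.6429
Stage 5 [71T→49T]: ω = 1726.6429×71/49 = 2501.8703 rpm, dir flips to −; running = −2501.8703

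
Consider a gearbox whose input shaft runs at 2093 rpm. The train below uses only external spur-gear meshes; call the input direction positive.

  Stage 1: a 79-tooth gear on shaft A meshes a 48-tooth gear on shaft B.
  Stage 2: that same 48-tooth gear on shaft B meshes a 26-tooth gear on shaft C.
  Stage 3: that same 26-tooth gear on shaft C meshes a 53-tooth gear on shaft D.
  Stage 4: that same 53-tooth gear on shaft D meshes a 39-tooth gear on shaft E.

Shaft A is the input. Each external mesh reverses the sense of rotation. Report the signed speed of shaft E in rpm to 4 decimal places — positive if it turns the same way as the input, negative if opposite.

+4239.6667 rpm (same as input, |ω| = 4239.6667 rpm)

Stage 1 [79T→48T]: ω = 2093.0000×79/48 = 3444.7292 rpm, dir flips to −; running = −3444.7292
Stage 2 [48T→26T]: ω = 3444.7292×48/26 = 6359.5000 rpm, dir flips to +; running = +6359.5000
Stage 3 [26T→53T]: ω = 6359.5000×26/53 = 3119.7547 rpm, dir flips to −; running = −3119.7547
Stage 4 [53T→39T]: ω = 3119.7547×53/39 = 4239.6667 rpm, dir flips to +; running = +4239.6667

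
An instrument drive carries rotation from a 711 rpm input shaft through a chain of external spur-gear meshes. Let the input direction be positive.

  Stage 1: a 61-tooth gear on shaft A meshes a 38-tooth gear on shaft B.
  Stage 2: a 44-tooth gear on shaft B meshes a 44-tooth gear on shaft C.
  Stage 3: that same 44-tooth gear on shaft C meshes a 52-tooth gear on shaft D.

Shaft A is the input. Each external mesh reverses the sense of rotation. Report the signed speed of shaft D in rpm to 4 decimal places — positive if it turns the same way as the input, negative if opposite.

Stage 1 [61T→38T]: ω = 711.0000×61/38 = 1141.3421 rpm, dir flips to −; running = −1141.3421
Stage 2 [44T→44T]: ω = 1141.3421×44/44 = 1141.3421 rpm, dir flips to +; running = +1141.3421
Stage 3 [44T→52T]: ω = 1141.3421×44/52 = 965.7510 rpm, dir flips to −; running = −965.7510

-965.7510 rpm (opposite to input, |ω| = 965.7510 rpm)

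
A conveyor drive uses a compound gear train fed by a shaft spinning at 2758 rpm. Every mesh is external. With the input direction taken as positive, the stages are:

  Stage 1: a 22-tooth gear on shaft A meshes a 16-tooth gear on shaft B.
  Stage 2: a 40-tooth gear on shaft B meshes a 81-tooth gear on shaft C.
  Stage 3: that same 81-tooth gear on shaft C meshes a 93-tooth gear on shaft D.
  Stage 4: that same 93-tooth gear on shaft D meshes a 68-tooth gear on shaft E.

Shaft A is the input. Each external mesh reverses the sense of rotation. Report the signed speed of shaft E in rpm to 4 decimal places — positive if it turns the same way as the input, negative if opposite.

+2230.7353 rpm (same as input, |ω| = 2230.7353 rpm)

Stage 1 [22T→16T]: ω = 2758.0000×22/16 = 3792.2500 rpm, dir flips to −; running = −3792.2500
Stage 2 [40T→81T]: ω = 3792.2500×40/81 = 1872.7160 rpm, dir flips to +; running = +1872.7160
Stage 3 [81T→93T]: ω = 1872.7160×81/93 = 1631.0753 rpm, dir flips to −; running = −1631.0753
Stage 4 [93T→68T]: ω = 1631.0753×93/68 = 2230.7353 rpm, dir flips to +; running = +2230.7353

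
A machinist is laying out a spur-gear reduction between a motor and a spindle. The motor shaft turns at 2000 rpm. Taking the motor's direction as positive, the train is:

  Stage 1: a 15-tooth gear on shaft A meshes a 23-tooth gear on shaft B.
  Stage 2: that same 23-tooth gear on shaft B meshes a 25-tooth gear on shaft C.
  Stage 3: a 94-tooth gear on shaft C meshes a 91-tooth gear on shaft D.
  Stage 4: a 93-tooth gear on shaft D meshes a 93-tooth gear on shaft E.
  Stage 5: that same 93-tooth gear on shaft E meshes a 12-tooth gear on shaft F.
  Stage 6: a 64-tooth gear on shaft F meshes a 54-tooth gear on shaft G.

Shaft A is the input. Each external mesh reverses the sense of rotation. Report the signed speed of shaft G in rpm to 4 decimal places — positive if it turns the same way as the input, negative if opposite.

+11385.5922 rpm (same as input, |ω| = 11385.5922 rpm)

Stage 1 [15T→23T]: ω = 2000.0000×15/23 = 1304.3478 rpm, dir flips to −; running = −1304.3478
Stage 2 [23T→25T]: ω = 1304.3478×23/25 = 1200.0000 rpm, dir flips to +; running = +1200.0000
Stage 3 [94T→91T]: ω = 1200.0000×94/91 = 1239.5604 rpm, dir flips to −; running = −1239.5604
Stage 4 [93T→93T]: ω = 1239.5604×93/93 = 1239.5604 rpm, dir flips to +; running = +1239.5604
Stage 5 [93T→12T]: ω = 1239.5604×93/12 = 9606.5934 rpm, dir flips to −; running = −9606.5934
Stage 6 [64T→54T]: ω = 9606.5934×64/54 = 11385.5922 rpm, dir flips to +; running = +11385.5922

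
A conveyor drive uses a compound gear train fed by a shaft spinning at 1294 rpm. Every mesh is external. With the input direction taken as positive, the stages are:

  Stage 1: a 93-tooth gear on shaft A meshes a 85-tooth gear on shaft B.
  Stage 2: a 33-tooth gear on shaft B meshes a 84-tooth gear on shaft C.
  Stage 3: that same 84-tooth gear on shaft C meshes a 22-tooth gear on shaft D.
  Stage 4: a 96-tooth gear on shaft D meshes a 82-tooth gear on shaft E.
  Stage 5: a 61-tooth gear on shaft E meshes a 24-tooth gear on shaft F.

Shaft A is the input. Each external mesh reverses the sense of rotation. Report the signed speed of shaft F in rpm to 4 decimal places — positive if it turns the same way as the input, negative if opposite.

Stage 1 [93T→85T]: ω = 1294.0000×93/85 = 1415.7882 rpm, dir flips to −; running = −1415.7882
Stage 2 [33T→84T]: ω = 1415.7882×33/84 = 556.2025 rpm, dir flips to +; running = +556.2025
Stage 3 [84T→22T]: ω = 556.2025×84/22 = 2123.6824 rpm, dir flips to −; running = −2123.6824
Stage 4 [96T→82T]: ω = 2123.6824×96/82 = 2486.2623 rpm, dir flips to +; running = +2486.2623
Stage 5 [61T→24T]: ω = 2486.2623×61/24 = 6319.2499 rpm, dir flips to −; running = −6319.2499

-6319.2499 rpm (opposite to input, |ω| = 6319.2499 rpm)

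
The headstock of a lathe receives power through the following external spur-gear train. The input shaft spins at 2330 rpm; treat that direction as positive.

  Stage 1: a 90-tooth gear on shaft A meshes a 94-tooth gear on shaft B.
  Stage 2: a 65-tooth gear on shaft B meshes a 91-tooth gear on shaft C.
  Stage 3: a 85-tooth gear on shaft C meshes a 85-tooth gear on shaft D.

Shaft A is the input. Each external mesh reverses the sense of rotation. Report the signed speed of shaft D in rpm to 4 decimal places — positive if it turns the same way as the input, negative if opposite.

-1593.4650 rpm (opposite to input, |ω| = 1593.4650 rpm)

Stage 1 [90T→94T]: ω = 2330.0000×90/94 = 2230.8511 rpm, dir flips to −; running = −2230.8511
Stage 2 [65T→91T]: ω = 2230.8511×65/91 = 1593.4650 rpm, dir flips to +; running = +1593.4650
Stage 3 [85T→85T]: ω = 1593.4650×85/85 = 1593.4650 rpm, dir flips to −; running = −1593.4650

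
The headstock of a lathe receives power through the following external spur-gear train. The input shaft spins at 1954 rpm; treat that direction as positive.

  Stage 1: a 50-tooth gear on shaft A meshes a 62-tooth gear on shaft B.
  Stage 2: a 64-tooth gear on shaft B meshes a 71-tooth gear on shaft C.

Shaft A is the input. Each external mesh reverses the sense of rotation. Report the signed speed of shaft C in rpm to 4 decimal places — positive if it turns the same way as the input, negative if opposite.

Stage 1 [50T→62T]: ω = 1954.0000×50/62 = 1575.8065 rpm, dir flips to −; running = −1575.8065
Stage 2 [64T→71T]: ω = 1575.8065×64/71 = 1420.4453 rpm, dir flips to +; running = +1420.4453

+1420.4453 rpm (same as input, |ω| = 1420.4453 rpm)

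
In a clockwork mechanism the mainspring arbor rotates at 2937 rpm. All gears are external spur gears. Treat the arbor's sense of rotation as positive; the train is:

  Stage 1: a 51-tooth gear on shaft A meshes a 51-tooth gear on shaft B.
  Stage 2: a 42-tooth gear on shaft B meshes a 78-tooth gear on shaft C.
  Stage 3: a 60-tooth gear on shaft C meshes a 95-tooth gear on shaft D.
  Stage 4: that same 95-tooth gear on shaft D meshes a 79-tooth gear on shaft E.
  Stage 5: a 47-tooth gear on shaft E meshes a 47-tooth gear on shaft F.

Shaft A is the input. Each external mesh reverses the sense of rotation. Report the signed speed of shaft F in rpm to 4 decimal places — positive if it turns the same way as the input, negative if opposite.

-1201.1100 rpm (opposite to input, |ω| = 1201.1100 rpm)

Stage 1 [51T→51T]: ω = 2937.0000×51/51 = 2937.0000 rpm, dir flips to −; running = −2937.0000
Stage 2 [42T→78T]: ω = 2937.0000×42/78 = 1581.4615 rpm, dir flips to +; running = +1581.4615
Stage 3 [60T→95T]: ω = 1581.4615×60/95 = 998.8178 rpm, dir flips to −; running = −998.8178
Stage 4 [95T→79T]: ω = 998.8178×95/79 = 1201.1100 rpm, dir flips to +; running = +1201.1100
Stage 5 [47T→47T]: ω = 1201.1100×47/47 = 1201.1100 rpm, dir flips to −; running = −1201.1100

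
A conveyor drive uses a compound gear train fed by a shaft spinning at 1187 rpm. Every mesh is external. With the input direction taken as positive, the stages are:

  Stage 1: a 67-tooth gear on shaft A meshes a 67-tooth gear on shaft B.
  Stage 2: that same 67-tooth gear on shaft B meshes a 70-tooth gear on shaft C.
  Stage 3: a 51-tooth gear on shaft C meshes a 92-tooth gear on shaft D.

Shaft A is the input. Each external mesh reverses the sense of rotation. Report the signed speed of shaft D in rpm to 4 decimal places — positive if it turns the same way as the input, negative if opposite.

Stage 1 [67T→67T]: ω = 1187.0000×67/67 = 1187.0000 rpm, dir flips to −; running = −1187.0000
Stage 2 [67T→70T]: ω = 1187.0000×67/70 = 1136.1286 rpm, dir flips to +; running = +1136.1286
Stage 3 [51T→92T]: ω = 1136.1286×51/92 = 629.8104 rpm, dir flips to −; running = −629.8104

-629.8104 rpm (opposite to input, |ω| = 629.8104 rpm)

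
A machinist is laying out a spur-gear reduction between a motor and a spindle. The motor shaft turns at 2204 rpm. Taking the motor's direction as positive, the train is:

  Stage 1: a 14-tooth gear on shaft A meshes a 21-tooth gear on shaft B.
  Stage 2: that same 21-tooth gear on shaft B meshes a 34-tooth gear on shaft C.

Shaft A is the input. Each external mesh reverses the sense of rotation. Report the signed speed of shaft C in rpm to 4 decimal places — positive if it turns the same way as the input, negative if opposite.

Stage 1 [14T→21T]: ω = 2204.0000×14/21 = 1469.3333 rpm, dir flips to −; running = −1469.3333
Stage 2 [21T→34T]: ω = 1469.3333×21/34 = 907.5294 rpm, dir flips to +; running = +907.5294

+907.5294 rpm (same as input, |ω| = 907.5294 rpm)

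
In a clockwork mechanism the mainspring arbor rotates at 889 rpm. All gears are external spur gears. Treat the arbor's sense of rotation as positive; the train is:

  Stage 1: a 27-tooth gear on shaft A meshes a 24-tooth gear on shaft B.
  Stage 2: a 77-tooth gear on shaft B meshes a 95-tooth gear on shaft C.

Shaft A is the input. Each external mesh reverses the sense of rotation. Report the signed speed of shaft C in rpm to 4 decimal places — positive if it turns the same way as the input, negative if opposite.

+810.6276 rpm (same as input, |ω| = 810.6276 rpm)

Stage 1 [27T→24T]: ω = 889.0000×27/24 = 1000.1250 rpm, dir flips to −; running = −1000.1250
Stage 2 [77T→95T]: ω = 1000.1250×77/95 = 810.6276 rpm, dir flips to +; running = +810.6276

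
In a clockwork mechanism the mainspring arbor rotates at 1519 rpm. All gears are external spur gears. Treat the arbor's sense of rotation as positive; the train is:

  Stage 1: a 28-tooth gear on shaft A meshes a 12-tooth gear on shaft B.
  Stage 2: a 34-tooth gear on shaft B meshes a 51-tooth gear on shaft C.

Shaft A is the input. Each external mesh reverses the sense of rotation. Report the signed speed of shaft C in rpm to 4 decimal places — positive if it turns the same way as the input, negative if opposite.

Stage 1 [28T→12T]: ω = 1519.0000×28/12 = 3544.3333 rpm, dir flips to −; running = −3544.3333
Stage 2 [34T→51T]: ω = 3544.3333×34/51 = 2362.8889 rpm, dir flips to +; running = +2362.8889

+2362.8889 rpm (same as input, |ω| = 2362.8889 rpm)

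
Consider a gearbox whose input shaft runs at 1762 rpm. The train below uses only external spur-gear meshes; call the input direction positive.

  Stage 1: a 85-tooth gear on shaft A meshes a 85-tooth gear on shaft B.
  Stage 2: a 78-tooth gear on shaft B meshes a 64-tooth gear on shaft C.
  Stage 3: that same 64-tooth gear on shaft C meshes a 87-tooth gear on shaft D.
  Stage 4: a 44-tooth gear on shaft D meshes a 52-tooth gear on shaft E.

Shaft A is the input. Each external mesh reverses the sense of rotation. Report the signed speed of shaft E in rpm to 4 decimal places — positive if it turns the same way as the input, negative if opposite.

+1336.6897 rpm (same as input, |ω| = 1336.6897 rpm)

Stage 1 [85T→85T]: ω = 1762.0000×85/85 = 1762.0000 rpm, dir flips to −; running = −1762.0000
Stage 2 [78T→64T]: ω = 1762.0000×78/64 = 2147.4375 rpm, dir flips to +; running = +2147.4375
Stage 3 [64T→87T]: ω = 2147.4375×64/87 = 1579.7241 rpm, dir flips to −; running = −1579.7241
Stage 4 [44T→52T]: ω = 1579.7241×44/52 = 1336.6897 rpm, dir flips to +; running = +1336.6897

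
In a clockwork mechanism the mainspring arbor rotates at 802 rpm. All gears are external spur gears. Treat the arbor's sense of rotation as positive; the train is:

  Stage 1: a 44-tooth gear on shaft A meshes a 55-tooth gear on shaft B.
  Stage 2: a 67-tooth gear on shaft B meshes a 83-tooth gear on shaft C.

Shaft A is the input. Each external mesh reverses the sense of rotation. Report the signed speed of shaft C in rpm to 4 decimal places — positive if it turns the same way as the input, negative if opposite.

+517.9181 rpm (same as input, |ω| = 517.9181 rpm)

Stage 1 [44T→55T]: ω = 802.0000×44/55 = 641.6000 rpm, dir flips to −; running = −641.6000
Stage 2 [67T→83T]: ω = 641.6000×67/83 = 517.9181 rpm, dir flips to +; running = +517.9181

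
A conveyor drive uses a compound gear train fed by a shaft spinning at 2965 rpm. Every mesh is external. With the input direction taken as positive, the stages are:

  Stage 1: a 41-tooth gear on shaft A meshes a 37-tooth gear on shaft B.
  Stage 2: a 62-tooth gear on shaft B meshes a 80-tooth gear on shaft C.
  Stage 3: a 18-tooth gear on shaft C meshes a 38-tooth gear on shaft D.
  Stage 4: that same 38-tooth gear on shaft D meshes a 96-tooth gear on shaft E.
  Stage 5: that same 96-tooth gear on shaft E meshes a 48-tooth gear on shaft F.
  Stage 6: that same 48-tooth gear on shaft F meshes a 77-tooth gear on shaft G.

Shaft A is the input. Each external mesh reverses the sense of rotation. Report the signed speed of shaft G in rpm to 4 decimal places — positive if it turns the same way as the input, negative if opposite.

+595.2375 rpm (same as input, |ω| = 595.2375 rpm)

Stage 1 [41T→37T]: ω = 2965.0000×41/37 = 3285.5405 rpm, dir flips to −; running = −3285.5405
Stage 2 [62T→80T]: ω = 3285.5405×62/80 = 2546.2939 rpm, dir flips to +; running = +2546.2939
Stage 3 [18T→38T]: ω = 2546.2939×18/38 = 1206.1392 rpm, dir flips to −; running = −1206.1392
Stage 4 [38T→96T]: ω = 1206.1392×38/96 = 477.4301 rpm, dir flips to +; running = +477.4301
Stage 5 [96T→48T]: ω = 477.4301×96/48 = 954.8602 rpm, dir flips to −; running = −954.8602
Stage 6 [48T→77T]: ω = 954.8602×48/77 = 595.2375 rpm, dir flips to +; running = +595.2375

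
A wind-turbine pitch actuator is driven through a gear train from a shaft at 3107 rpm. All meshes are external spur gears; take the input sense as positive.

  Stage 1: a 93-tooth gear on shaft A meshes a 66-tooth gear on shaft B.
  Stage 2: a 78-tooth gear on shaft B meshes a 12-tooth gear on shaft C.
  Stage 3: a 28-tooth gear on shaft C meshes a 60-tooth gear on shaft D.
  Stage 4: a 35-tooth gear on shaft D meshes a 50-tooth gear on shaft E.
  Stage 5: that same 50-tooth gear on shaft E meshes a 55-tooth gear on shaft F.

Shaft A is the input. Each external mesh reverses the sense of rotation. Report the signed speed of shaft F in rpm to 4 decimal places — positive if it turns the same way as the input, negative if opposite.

Stage 1 [93T→66T]: ω = 3107.0000×93/66 = 4378.0455 rpm, dir flips to −; running = −4378.0455
Stage 2 [78T→12T]: ω = 4378.0455×78/12 = 28457.2955 rpm, dir flips to +; running = +28457.2955
Stage 3 [28T→60T]: ω = 28457.2955×28/60 = 13280.0712 rpm, dir flips to −; running = −13280.0712
Stage 4 [35T→50T]: ω = 13280.0712×35/50 = 9296.0498 rpm, dir flips to +; running = +9296.0498
Stage 5 [50T→55T]: ω = 9296.0498×50/55 = 8450.9544 rpm, dir flips to −; running = −8450.9544

-8450.9544 rpm (opposite to input, |ω| = 8450.9544 rpm)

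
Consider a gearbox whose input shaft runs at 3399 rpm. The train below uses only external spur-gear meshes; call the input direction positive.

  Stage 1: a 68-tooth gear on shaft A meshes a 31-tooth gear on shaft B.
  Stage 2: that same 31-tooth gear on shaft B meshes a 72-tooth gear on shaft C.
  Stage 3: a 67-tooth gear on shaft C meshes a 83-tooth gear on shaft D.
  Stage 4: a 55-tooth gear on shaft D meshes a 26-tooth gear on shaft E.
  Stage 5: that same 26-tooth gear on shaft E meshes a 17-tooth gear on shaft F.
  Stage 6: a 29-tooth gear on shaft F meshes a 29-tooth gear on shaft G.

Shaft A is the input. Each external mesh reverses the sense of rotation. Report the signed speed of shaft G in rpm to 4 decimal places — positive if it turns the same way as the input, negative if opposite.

+8383.7450 rpm (same as input, |ω| = 8383.7450 rpm)

Stage 1 [68T→31T]: ω = 3399.0000×68/31 = 7455.8710 rpm, dir flips to −; running = −7455.8710
Stage 2 [31T→72T]: ω = 7455.8710×31/72 = 3210.1667 rpm, dir flips to +; running = +3210.1667
Stage 3 [67T→83T]: ω = 3210.1667×67/83 = 2591.3394 rpm, dir flips to −; running = −2591.3394
Stage 4 [55T→26T]: ω = 2591.3394×55/26 = 5481.6794 rpm, dir flips to +; running = +5481.6794
Stage 5 [26T→17T]: ω = 5481.6794×26/17 = 8383.7450 rpm, dir flips to −; running = −8383.7450
Stage 6 [29T→29T]: ω = 8383.7450×29/29 = 8383.7450 rpm, dir flips to +; running = +8383.7450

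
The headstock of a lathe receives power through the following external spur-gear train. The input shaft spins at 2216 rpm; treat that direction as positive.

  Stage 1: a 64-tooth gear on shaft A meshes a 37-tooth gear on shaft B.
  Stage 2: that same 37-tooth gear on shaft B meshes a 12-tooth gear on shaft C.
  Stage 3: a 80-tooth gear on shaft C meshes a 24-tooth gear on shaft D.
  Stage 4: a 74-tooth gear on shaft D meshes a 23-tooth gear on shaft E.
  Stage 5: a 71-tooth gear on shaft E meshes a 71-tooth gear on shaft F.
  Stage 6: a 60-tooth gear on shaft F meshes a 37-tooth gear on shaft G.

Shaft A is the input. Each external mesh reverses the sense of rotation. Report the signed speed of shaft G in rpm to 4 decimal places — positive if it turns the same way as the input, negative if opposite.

Stage 1 [64T→37T]: ω = 2216.0000×64/37 = 3833.0811 rpm, dir flips to −; running = −3833.0811
Stage 2 [37T→12T]: ω = 3833.0811×37/12 = 11818.6667 rpm, dir flips to +; running = +11818.6667
Stage 3 [80T→24T]: ω = 11818.6667×80/24 = 39395.5556 rpm, dir flips to −; running = −39395.5556
Stage 4 [74T→23T]: ω = 39395.5556×74/23 = 126750.9179 rpm, dir flips to +; running = +126750.9179
Stage 5 [71T→71T]: ω = 126750.9179×71/71 = 126750.9179 rpm, dir flips to −; running = −126750.9179
Stage 6 [60T→37T]: ω = 126750.9179×60/37 = 205542.0290 rpm, dir flips to +; running = +205542.0290

+205542.0290 rpm (same as input, |ω| = 205542.0290 rpm)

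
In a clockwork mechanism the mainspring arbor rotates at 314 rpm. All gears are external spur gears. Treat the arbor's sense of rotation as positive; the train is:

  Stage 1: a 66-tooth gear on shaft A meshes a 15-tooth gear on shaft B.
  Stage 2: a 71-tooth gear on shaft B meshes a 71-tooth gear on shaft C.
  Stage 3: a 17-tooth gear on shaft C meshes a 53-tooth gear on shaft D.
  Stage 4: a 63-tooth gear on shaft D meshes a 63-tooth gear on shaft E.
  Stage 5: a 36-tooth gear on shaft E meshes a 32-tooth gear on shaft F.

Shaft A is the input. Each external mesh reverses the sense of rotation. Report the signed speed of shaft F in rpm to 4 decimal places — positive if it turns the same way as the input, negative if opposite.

Stage 1 [66T→15T]: ω = 314.0000×66/15 = 1381.6000 rpm, dir flips to −; running = −1381.6000
Stage 2 [71T→71T]: ω = 1381.6000×71/71 = 1381.6000 rpm, dir flips to +; running = +1381.6000
Stage 3 [17T→53T]: ω = 1381.6000×17/53 = 443.1547 rpm, dir flips to −; running = −443.1547
Stage 4 [63T→63T]: ω = 443.1547×63/63 = 443.1547 rpm, dir flips to +; running = +443.1547
Stage 5 [36T→32T]: ω = 443.1547×36/32 = 498.5491 rpm, dir flips to −; running = −498.5491

-498.5491 rpm (opposite to input, |ω| = 498.5491 rpm)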